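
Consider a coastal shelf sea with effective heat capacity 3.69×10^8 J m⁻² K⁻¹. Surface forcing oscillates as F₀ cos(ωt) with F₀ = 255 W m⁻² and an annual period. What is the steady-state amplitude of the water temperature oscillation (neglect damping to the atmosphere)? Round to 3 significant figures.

3.47 K

Areal heat capacity C = 3.69×10^8 J m⁻² K⁻¹ (given).
Angular frequency ω = 2π / T = 2π / 3.15×10^7 s = 1.99×10^-7 s⁻¹.
Cω = 3.69×10^8 × 1.99×10^-7 = 73.5 W/(m²·K).
Amplitude A = F₀ / (Cω) = 255 / 73.5 = 3.47 K.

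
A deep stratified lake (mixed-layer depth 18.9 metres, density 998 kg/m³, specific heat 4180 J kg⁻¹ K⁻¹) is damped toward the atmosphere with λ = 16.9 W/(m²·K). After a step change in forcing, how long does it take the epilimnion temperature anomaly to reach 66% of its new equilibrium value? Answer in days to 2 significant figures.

58 days

Areal heat capacity C = ρ c_p D = 998 × 4180 × 18.9 = 7.88×10^7 J/(m^2 K).
τ = C / λ = 7.88×10^7 / 16.9 = 4.67×10^6 s.
Fraction reached: 1 − e^(−t/τ) = 0.66 ⇒ t = −τ ln(1 − 0.66) = τ × 1.08.
t = 5.03×10^6 s = 58.3 days.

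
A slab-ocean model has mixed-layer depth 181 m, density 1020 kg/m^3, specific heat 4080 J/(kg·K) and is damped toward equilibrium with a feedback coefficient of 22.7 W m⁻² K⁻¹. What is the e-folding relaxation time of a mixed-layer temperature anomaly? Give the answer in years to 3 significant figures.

1.05 years

Areal heat capacity C = ρ c_p D = 1020 × 4080 × 181 = 7.53×10^8 J/(m²·K).
Relaxation time τ = C / λ = 7.53×10^8 / 22.7 = 3.32×10^7 s.
In years: 3.32×10^7 s / (3.156×10^7 s/year) = 1.05 years.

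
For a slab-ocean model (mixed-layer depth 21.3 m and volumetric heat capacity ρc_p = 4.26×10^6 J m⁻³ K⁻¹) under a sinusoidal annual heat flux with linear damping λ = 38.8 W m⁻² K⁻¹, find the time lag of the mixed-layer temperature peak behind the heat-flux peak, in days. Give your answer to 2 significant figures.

25 days

Areal heat capacity C = ρc_p × D = 4.26×10^6 × 21.3 = 9.07×10^7 J/(m^2 K).
ω = 2π / 3.15×10^7 s = 1.99×10^-7 s⁻¹.
Phase lag φ = arctan(Cω/λ) = arctan(18.1/38.8) = 0.436 rad.
Time lag = φ / ω = 0.436 / 1.99×10^-7 = 2.19×10^6 s = 25.3 days.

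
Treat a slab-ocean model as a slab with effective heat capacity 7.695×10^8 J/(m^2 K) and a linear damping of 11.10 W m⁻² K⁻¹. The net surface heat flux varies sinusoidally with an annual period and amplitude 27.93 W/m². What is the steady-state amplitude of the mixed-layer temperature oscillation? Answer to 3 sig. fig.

0.182 K

Areal heat capacity C = 7.695×10^8 J/(m^2 K) (given).
Angular frequency ω = 2π / T = 2π / 3.15×10^7 s = 1.99×10^-7 s⁻¹.
√((Cω)² + λ²) = √((153)² + 11.10²) = 154 W/(m²·K).
Amplitude A = F₀ / √((Cω)²+λ²) = 27.93 / 154 = 0.182 K.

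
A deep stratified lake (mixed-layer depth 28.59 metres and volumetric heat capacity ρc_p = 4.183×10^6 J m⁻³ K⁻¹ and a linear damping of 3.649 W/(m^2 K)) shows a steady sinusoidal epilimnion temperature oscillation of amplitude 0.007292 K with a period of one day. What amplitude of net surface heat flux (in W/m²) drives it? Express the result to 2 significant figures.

Areal heat capacity C = ρc_p × D = 4.183×10^6 × 28.59 = 1.20×10^8 J/(m²·K).
ω = 2π / 86400 s = 7.27×10^-5 s⁻¹.
√((Cω)² + λ²) = √((8700)² + 3.649²) = 8700 W/(m²·K).
F₀ = A × √((Cω)²+λ²) = 0.007292 × 8700 = 63.4 W/m².

63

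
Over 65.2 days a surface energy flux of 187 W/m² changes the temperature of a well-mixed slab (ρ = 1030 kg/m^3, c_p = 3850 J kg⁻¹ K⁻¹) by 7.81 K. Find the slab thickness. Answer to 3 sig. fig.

Heat input Q = F Δt = 187 × 5.63×10^6 s = 1.05×10^9 J/m².
Required areal heat capacity C = Q / ΔT = 1.35×10^8 J/(m²·K).
Depth D = C / (ρ c_p) = 1.35×10^8 / (1030 × 3850) = 34.0 m.

34.0 m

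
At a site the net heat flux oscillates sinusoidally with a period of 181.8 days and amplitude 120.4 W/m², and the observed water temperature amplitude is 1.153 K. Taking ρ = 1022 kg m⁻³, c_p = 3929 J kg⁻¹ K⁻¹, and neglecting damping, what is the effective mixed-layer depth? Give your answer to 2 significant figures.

ω = 2π / 1.57×10^7 s = 4.00×10^-7 s⁻¹.
Required C = F₀ / (A ω) = 120.4 / (1.153 × 4.00×10^-7) = 2.61×10^8 J/(m²·K).
D = C / (ρ c_p) = 2.61×10^8 / (1022 × 3929) = 65.0 m.

65 m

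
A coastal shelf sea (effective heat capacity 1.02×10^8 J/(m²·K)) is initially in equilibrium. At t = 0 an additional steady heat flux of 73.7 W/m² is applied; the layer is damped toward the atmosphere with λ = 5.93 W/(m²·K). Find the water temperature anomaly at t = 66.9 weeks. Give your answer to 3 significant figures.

11.2 K

Areal heat capacity C = 1.02×10^8 J/(m²·K) (given).
τ = C / λ = 1.02×10^8 / 5.93 = 1.72×10^7 s.
Equilibrium anomaly ΔT_eq = F / λ = 73.7 / 5.93 = 12.4 K.
t = 66.9 weeks = 4.05×10^7 s, so t/τ = 2.35.
ΔT(t) = ΔT_eq (1 − e^(−t/τ)) = 12.4 × (1 − e^−2.35) = 11.2 K.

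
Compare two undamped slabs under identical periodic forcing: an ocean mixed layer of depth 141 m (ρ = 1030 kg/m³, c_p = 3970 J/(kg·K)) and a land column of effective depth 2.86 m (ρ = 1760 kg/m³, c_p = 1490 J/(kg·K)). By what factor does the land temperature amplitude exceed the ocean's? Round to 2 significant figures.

77

C_ocean = 1030 × 3970 × 141 = 5.77×10^8 J/(m²·K).
C_land = 1760 × 1490 × 2.86 = 7.50×10^6 J/(m²·K).
Undamped amplitude ∝ 1/C, so A_land/A_ocean = C_ocean/C_land = 76.9.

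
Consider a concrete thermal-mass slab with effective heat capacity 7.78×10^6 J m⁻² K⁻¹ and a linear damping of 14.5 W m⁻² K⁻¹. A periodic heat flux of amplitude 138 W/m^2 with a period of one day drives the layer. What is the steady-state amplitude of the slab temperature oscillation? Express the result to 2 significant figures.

Areal heat capacity C = 7.78×10^6 J m⁻² K⁻¹ (given).
Angular frequency ω = 2π / T = 2π / 86400 s = 7.27×10^-5 s⁻¹.
√((Cω)² + λ²) = √((566)² + 14.5²) = 566 W/(m²·K).
Amplitude A = F₀ / √((Cω)²+λ²) = 138 / 566 = 0.244 K.

0.24 K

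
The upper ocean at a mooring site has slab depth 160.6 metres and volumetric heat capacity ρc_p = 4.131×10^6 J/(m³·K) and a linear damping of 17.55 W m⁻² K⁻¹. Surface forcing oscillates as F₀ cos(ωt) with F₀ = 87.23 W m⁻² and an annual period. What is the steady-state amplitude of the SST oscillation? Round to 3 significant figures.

0.654 K

Areal heat capacity C = ρc_p × D = 4.131×10^6 × 160.6 = 6.63×10^8 J m⁻² K⁻¹.
Angular frequency ω = 2π / T = 2π / 3.15×10^7 s = 1.99×10^-7 s⁻¹.
√((Cω)² + λ²) = √((132)² + 17.55²) = 133 W/(m²·K).
Amplitude A = F₀ / √((Cω)²+λ²) = 87.23 / 133 = 0.654 K.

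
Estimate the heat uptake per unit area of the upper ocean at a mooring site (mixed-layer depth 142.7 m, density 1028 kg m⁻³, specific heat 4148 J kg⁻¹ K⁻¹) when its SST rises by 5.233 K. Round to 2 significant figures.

Areal heat capacity C = ρ c_p D = 1028 × 4148 × 142.7 = 6.08×10^8 J/(m^2 K).
ΔQ = C ΔT = 6.08×10^8 × 5.233 = 3.18×10^9 J/m².

3.2×10^9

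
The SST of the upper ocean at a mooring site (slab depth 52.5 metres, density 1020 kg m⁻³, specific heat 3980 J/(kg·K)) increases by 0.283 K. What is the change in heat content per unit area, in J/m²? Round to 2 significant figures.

6.0×10^7

Areal heat capacity C = ρ c_p D = 1020 × 3980 × 52.5 = 2.13×10^8 J/(m^2 K).
ΔQ = C ΔT = 2.13×10^8 × 0.283 = 6.03×10^7 J/m².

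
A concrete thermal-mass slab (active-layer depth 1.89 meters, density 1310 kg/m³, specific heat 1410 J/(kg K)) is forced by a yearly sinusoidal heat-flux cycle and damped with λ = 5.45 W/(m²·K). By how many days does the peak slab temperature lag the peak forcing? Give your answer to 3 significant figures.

7.37 days

Areal heat capacity C = ρ c_p D = 1310 × 1410 × 1.89 = 3.49×10^6 J/(m²·K).
ω = 2π / 3.15×10^7 s = 1.99×10^-7 s⁻¹.
Phase lag φ = arctan(Cω/λ) = arctan(0.696/5.45) = 0.127 rad.
Time lag = φ / ω = 0.127 / 1.99×10^-7 = 6.37×10^5 s = 7.37 days.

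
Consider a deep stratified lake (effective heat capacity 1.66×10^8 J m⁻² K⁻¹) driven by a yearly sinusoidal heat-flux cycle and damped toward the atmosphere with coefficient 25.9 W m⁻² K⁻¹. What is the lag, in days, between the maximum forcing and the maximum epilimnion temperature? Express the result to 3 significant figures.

Areal heat capacity C = 1.66×10^8 J m⁻² K⁻¹ (given).
ω = 2π / 3.15×10^7 s = 1.99×10^-7 s⁻¹.
Phase lag φ = arctan(Cω/λ) = arctan(33.1/25.9) = 0.906 rad.
Time lag = φ / ω = 0.906 / 1.99×10^-7 = 4.55×10^6 s = 52.7 days.

52.7 days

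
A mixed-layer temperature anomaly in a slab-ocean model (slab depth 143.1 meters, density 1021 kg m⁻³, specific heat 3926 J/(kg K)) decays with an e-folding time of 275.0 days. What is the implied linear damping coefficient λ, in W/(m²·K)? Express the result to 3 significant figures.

Areal heat capacity C = ρ c_p D = 1021 × 3926 × 143.1 = 5.74×10^8 J/(m^2 K).
τ = 275.0 days = 2.38×10^7 s.
λ = C / τ = 5.74×10^8 / 2.38×10^7 = 24.1 W/(m²·K).

24.1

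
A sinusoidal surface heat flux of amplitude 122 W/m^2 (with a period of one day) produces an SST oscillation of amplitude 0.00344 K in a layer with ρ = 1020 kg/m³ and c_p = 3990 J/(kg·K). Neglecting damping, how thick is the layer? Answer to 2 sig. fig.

120 m

ω = 2π / 86400 s = 7.27×10^-5 s⁻¹.
Required C = F₀ / (A ω) = 122 / (0.00344 × 7.27×10^-5) = 4.88×10^8 J/(m²·K).
D = C / (ρ c_p) = 4.88×10^8 / (1020 × 3990) = 120 m.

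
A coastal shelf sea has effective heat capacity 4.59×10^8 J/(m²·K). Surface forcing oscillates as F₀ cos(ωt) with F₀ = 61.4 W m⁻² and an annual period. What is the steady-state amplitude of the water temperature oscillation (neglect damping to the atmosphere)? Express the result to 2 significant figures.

0.67 K

Areal heat capacity C = 4.59×10^8 J/(m²·K) (given).
Angular frequency ω = 2π / T = 2π / 3.15×10^7 s = 1.99×10^-7 s⁻¹.
Cω = 4.59×10^8 × 1.99×10^-7 = 91.5 W/(m²·K).
Amplitude A = F₀ / (Cω) = 61.4 / 91.5 = 0.671 K.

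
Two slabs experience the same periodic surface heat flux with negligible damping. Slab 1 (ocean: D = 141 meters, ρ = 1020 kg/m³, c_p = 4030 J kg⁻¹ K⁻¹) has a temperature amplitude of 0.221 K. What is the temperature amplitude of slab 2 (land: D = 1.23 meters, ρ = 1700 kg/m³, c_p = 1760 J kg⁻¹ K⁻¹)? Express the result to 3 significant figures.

34.8 K

C_ocean = 5.80×10^8 J/(m²·K); C_land = 3.68×10^6 J/(m²·K).
A ∝ 1/C ⇒ A_land = A_ocean × C_ocean/C_land = 0.221 × 157 = 34.8 K.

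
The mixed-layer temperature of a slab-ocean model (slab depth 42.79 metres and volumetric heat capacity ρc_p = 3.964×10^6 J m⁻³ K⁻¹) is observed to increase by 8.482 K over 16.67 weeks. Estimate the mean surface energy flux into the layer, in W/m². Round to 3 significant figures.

143

Areal heat capacity C = ρc_p × D = 3.964×10^6 × 42.79 = 1.70×10^8 J/(m²·K).
Required heat per unit area: Q = C ΔT = 1.70×10^8 × 8.482 = 1.44×10^9 J/m².
Flux F = Q / Δt = 1.44×10^9 / 1.01×10^7 s = 143 W/m².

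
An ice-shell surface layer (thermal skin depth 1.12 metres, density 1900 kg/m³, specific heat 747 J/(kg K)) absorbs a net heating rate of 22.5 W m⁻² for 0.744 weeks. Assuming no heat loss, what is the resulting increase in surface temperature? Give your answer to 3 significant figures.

6.37 K

Areal heat capacity C = ρ c_p D = 1900 × 747 × 1.12 = 1.59×10^6 J/(m^2 K).
Net heat input Q = F Δt = 22.5 × (0.744 weeks × 6.048×10^5 s/week) = 1.01×10^7 J/m².
ΔT = Q / C = 1.01×10^7 / 1.59×10^6 = 6.37 K.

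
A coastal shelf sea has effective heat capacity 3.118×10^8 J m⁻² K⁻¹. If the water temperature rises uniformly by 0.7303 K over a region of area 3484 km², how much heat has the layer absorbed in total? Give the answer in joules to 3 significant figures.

7.93×10^17 J

Areal heat capacity C = 3.118×10^8 J m⁻² K⁻¹ (given).
Heat per unit area: q = C ΔT = 3.12×10^8 × 0.7303 = 2.28×10^8 J/m².
Total heat: Q = q × A = 2.28×10^8 × (3484 × 10⁶ m²) = 7.93×10^17 J.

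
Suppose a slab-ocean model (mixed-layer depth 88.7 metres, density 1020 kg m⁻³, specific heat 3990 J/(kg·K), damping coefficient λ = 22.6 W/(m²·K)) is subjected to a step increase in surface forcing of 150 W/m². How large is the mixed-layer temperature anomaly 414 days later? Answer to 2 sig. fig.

5.9 K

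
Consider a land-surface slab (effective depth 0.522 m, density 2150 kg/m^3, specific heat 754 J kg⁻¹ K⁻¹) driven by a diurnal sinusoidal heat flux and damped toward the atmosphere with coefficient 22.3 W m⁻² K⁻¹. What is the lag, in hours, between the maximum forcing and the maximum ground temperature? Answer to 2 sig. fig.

4.7 hours

Areal heat capacity C = ρ c_p D = 2150 × 754 × 0.522 = 8.46×10^5 J/(m^2 K).
ω = 2π / 86400 s = 7.27×10^-5 s⁻¹.
Phase lag φ = arctan(Cω/λ) = arctan(61.5/22.3) = 1.22 rad.
Time lag = φ / ω = 1.22 / 7.27×10^-5 = 16800 s = 4.67 hours.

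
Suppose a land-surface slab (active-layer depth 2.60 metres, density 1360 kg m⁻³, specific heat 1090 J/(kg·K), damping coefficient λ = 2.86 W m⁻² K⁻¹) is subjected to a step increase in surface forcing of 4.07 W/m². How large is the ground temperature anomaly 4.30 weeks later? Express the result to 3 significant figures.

1.22 K

Areal heat capacity C = ρ c_p D = 1360 × 1090 × 2.60 = 3.85×10^6 J/(m^2 K).
τ = C / λ = 3.85×10^6 / 2.86 = 1.35×10^6 s.
Equilibrium anomaly ΔT_eq = F / λ = 4.07 / 2.86 = 1.42 K.
t = 4.30 weeks = 2.60×10^6 s, so t/τ = 1.93.
ΔT(t) = ΔT_eq (1 − e^(−t/τ)) = 1.42 × (1 − e^−1.93) = 1.22 K.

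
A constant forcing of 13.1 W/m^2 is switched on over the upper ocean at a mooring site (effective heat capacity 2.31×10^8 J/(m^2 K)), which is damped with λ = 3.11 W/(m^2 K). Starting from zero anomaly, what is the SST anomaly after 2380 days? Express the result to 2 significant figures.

3.9 K

Areal heat capacity C = 2.31×10^8 J/(m^2 K) (given).
τ = C / λ = 2.31×10^8 / 3.11 = 7.43×10^7 s.
Equilibrium anomaly ΔT_eq = F / λ = 13.1 / 3.11 = 4.21 K.
t = 2380 days = 2.06×10^8 s, so t/τ = 2.77.
ΔT(t) = ΔT_eq (1 − e^(−t/τ)) = 4.21 × (1 − e^−2.77) = 3.95 K.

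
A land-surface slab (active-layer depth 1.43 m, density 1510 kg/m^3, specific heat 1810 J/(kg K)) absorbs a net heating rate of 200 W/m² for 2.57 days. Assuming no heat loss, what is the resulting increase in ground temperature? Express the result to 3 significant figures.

Areal heat capacity C = ρ c_p D = 1510 × 1810 × 1.43 = 3.91×10^6 J/(m²·K).
Net heat input Q = F Δt = 200 × (2.57 days × 86400 s/day) = 4.44×10^7 J/m².
ΔT = Q / C = 4.44×10^7 / 3.91×10^6 = 11.4 K.

11.4 K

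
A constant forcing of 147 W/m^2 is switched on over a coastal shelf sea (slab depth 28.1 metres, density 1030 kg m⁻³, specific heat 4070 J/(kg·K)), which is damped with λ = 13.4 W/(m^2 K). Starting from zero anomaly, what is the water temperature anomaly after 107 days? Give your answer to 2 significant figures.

7.1 K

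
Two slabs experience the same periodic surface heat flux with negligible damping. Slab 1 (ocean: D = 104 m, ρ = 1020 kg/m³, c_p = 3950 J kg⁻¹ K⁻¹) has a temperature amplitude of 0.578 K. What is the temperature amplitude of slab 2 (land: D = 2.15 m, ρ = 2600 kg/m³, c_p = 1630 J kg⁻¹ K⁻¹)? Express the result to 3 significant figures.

C_ocean = 4.19×10^8 J/(m²·K); C_land = 9.11×10^6 J/(m²·K).
A ∝ 1/C ⇒ A_land = A_ocean × C_ocean/C_land = 0.578 × 46.0 = 26.6 K.

26.6 K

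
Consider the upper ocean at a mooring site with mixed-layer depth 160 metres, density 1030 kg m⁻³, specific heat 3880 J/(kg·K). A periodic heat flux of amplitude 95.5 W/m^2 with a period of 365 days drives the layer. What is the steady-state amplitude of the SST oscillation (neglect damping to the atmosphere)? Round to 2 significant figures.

0.75 K

Areal heat capacity C = ρ c_p D = 1030 × 3880 × 160 = 6.39×10^8 J/(m²·K).
Angular frequency ω = 2π / T = 2π / 3.15×10^7 s = 1.99×10^-7 s⁻¹.
Cω = 6.39×10^8 × 1.99×10^-7 = 127 W/(m²·K).
Amplitude A = F₀ / (Cω) = 95.5 / 127 = 0.750 K.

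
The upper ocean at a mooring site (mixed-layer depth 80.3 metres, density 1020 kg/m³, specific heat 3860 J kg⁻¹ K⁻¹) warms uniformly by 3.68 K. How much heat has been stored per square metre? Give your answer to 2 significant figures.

Areal heat capacity C = ρ c_p D = 1020 × 3860 × 80.3 = 3.16×10^8 J/(m^2 K).
ΔQ = C ΔT = 3.16×10^8 × 3.68 = 1.16×10^9 J/m².

1.2×10^9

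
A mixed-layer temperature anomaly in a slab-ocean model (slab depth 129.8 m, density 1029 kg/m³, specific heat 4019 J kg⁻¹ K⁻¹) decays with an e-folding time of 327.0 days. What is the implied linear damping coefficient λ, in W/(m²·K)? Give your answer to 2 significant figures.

Areal heat capacity C = ρ c_p D = 1029 × 4019 × 129.8 = 5.37×10^8 J/(m^2 K).
τ = 327.0 days = 2.83×10^7 s.
λ = C / τ = 5.37×10^8 / 2.83×10^7 = 19.0 W/(m²·K).

19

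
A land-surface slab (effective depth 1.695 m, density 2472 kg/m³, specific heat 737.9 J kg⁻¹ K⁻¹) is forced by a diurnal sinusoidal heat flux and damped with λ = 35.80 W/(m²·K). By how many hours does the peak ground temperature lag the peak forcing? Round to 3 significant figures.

Areal heat capacity C = ρ c_p D = 2472 × 737.9 × 1.695 = 3.09×10^6 J/(m^2 K).
ω = 2π / 86400 s = 7.27×10^-5 s⁻¹.
Phase lag φ = arctan(Cω/λ) = arctan(225/35.80) = 1.41 rad.
Time lag = φ / ω = 1.41 / 7.27×10^-5 = 19400 s = 5.40 hours.

5.40 hours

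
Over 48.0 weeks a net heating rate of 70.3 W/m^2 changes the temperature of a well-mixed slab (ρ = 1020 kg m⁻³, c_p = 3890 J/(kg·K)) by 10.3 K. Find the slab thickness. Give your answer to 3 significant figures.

49.9 m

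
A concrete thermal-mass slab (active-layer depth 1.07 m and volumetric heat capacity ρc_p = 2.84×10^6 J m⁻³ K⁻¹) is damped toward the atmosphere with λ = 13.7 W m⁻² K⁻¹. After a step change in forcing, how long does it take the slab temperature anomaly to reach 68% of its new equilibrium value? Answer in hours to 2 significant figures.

70 hours

Areal heat capacity C = ρc_p × D = 2.84×10^6 × 1.07 = 3.04×10^6 J/(m^2 K).
τ = C / λ = 3.04×10^6 / 13.7 = 2.22×10^5 s.
Fraction reached: 1 − e^(−t/τ) = 0.68 ⇒ t = −τ ln(1 − 0.68) = τ × 1.14.
t = 2.53×10^5 s = 70.2 hours.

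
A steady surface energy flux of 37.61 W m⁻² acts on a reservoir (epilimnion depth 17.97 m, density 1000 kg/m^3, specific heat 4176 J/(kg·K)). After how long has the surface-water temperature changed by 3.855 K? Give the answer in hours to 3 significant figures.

2140 hours

Areal heat capacity C = ρ c_p D = 1000 × 4176 × 17.97 = 7.50×10^7 J m⁻² K⁻¹.
Time required: Δt = C ΔT / F = 7.50×10^7 × 3.855 / 37.61 = 7.69×10^6 s.
In hours: 7.69×10^6 s / (3600 s/hour) = 2140 hours.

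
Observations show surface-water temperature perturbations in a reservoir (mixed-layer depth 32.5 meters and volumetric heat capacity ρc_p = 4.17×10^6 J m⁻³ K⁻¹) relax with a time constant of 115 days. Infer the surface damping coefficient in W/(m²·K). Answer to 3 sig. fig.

Areal heat capacity C = ρc_p × D = 4.17×10^6 × 32.5 = 1.36×10^8 J/(m^2 K).
τ = 115 days = 9.94×10^6 s.
λ = C / τ = 1.36×10^8 / 9.94×10^6 = 13.6 W/(m²·K).

13.6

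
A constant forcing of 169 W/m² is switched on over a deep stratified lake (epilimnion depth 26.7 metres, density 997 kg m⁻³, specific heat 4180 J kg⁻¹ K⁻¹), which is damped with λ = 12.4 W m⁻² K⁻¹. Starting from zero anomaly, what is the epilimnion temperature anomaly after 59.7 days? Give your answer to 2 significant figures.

Areal heat capacity C = ρ c_p D = 997 × 4180 × 26.7 = 1.11×10^8 J/(m^2 K).
τ = C / λ = 1.11×10^8 / 12.4 = 8.97×10^6 s.
Equilibrium anomaly ΔT_eq = F / λ = 169 / 12.4 = 13.6 K.
t = 59.7 days = 5.16×10^6 s, so t/τ = 0.575.
ΔT(t) = ΔT_eq (1 − e^(−t/τ)) = 13.6 × (1 − e^−0.575) = 5.96 K.

6.0 K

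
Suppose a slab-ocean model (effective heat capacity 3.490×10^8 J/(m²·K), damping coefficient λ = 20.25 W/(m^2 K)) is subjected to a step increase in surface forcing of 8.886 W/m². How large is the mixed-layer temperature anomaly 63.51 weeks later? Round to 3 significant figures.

0.392 K

Areal heat capacity C = 3.490×10^8 J/(m²·K) (given).
τ = C / λ = 3.49×10^8 / 20.25 = 1.72×10^7 s.
Equilibrium anomaly ΔT_eq = F / λ = 8.886 / 20.25 = 0.439 K.
t = 63.51 weeks = 3.84×10^7 s, so t/τ = 2.23.
ΔT(t) = ΔT_eq (1 − e^(−t/τ)) = 0.439 × (1 − e^−2.23) = 0.392 K.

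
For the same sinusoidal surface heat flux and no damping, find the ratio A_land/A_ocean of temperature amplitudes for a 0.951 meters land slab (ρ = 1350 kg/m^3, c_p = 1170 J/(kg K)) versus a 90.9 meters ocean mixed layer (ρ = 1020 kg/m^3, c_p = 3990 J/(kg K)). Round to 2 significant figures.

C_ocean = 1020 × 3990 × 90.9 = 3.70×10^8 J/(m²·K).
C_land = 1350 × 1170 × 0.951 = 1.50×10^6 J/(m²·K).
Undamped amplitude ∝ 1/C, so A_land/A_ocean = C_ocean/C_land = 246.

250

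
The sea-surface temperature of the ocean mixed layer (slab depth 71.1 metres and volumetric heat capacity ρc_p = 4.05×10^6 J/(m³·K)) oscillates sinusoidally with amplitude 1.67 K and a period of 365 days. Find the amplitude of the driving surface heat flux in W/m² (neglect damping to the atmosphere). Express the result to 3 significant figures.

95.8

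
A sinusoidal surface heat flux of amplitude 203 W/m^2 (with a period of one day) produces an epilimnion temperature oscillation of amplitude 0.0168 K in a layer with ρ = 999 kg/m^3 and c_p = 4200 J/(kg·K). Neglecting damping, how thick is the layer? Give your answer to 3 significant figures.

39.6 m

ω = 2π / 86400 s = 7.27×10^-5 s⁻¹.
Required C = F₀ / (A ω) = 203 / (0.0168 × 7.27×10^-5) = 1.66×10^8 J/(m²·K).
D = C / (ρ c_p) = 1.66×10^8 / (999 × 4200) = 39.6 m.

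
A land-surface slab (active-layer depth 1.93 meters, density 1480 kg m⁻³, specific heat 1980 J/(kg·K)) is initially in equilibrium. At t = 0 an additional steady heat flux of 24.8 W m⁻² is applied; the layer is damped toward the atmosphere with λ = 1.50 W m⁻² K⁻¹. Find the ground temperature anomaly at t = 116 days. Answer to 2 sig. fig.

15 K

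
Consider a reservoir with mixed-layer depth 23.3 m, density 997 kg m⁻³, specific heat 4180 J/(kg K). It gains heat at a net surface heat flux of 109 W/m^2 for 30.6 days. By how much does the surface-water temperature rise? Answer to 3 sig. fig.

Areal heat capacity C = ρ c_p D = 997 × 4180 × 23.3 = 9.71×10^7 J/(m^2 K).
Net heat input Q = F Δt = 109 × (30.6 days × 86400 s/day) = 2.88×10^8 J/m².
ΔT = Q / C = 2.88×10^8 / 9.71×10^7 = 2.97 K.

2.97 K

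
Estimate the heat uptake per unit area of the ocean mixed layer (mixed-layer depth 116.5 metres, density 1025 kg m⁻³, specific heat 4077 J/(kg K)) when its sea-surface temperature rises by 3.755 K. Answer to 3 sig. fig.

1.83×10^9

Areal heat capacity C = ρ c_p D = 1025 × 4077 × 116.5 = 4.87×10^8 J m⁻² K⁻¹.
ΔQ = C ΔT = 4.87×10^8 × 3.755 = 1.83×10^9 J/m².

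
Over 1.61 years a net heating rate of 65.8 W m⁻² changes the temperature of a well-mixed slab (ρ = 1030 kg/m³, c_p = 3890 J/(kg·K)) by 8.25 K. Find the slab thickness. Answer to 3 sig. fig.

Heat input Q = F Δt = 65.8 × 5.08×10^7 s = 3.34×10^9 J/m².
Required areal heat capacity C = Q / ΔT = 4.05×10^8 J/(m²·K).
Depth D = C / (ρ c_p) = 4.05×10^8 / (1030 × 3890) = 101 m.

101 m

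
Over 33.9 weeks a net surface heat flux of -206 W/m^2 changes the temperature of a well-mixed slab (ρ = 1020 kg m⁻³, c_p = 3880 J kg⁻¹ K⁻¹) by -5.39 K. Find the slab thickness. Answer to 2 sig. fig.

Heat input Q = F Δt = -206 × 2.05×10^7 s = -4.22×10^9 J/m².
Required areal heat capacity C = Q / ΔT = 7.84×10^8 J/(m²·K).
Depth D = C / (ρ c_p) = 7.84×10^8 / (1020 × 3880) = 198 m.

200 m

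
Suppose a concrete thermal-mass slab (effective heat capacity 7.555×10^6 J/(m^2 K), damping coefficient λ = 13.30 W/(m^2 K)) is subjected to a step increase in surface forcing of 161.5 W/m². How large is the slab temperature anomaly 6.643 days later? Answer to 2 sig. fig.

7.7 K

Areal heat capacity C = 7.555×10^6 J/(m^2 K) (given).
τ = C / λ = 7.56×10^6 / 13.30 = 5.68×10^5 s.
Equilibrium anomaly ΔT_eq = F / λ = 161.5 / 13.30 = 12.1 K.
t = 6.643 days = 5.74×10^5 s, so t/τ = 1.01.
ΔT(t) = ΔT_eq (1 − e^(−t/τ)) = 12.1 × (1 − e^−1.01) = 7.72 K.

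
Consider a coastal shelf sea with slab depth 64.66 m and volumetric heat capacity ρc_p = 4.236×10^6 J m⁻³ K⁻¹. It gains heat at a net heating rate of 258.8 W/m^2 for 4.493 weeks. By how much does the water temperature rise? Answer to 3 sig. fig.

2.57 K

Areal heat capacity C = ρc_p × D = 4.236×10^6 × 64.66 = 2.74×10^8 J/(m²·K).
Net heat input Q = F Δt = 258.8 × (4.493 weeks × 6.048×10^5 s/week) = 7.03×10^8 J/m².
ΔT = Q / C = 7.03×10^8 / 2.74×10^8 = 2.57 K.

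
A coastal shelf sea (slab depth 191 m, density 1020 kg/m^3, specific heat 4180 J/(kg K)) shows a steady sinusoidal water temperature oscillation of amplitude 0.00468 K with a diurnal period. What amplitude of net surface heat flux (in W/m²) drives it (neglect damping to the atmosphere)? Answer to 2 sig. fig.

Areal heat capacity C = ρ c_p D = 1020 × 4180 × 191 = 8.14×10^8 J/(m^2 K).
ω = 2π / 86400 s = 7.27×10^-5 s⁻¹.
Cω = 8.14×10^8 × 7.27×10^-5 = 59200 W/(m²·K).
F₀ = A × Cω = 0.00468 × 59200 = 277 W/m².

280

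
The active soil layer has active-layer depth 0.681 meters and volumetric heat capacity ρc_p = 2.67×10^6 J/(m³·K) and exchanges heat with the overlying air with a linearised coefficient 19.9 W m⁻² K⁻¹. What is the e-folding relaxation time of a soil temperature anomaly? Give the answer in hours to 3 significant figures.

Areal heat capacity C = ρc_p × D = 2.67×10^6 × 0.681 = 1.82×10^6 J/(m^2 K).
Relaxation time τ = C / λ = 1.82×10^6 / 19.9 = 91400 s.
In hours: 91400 s / (3600 s/hour) = 25.4 hours.

25.4 hours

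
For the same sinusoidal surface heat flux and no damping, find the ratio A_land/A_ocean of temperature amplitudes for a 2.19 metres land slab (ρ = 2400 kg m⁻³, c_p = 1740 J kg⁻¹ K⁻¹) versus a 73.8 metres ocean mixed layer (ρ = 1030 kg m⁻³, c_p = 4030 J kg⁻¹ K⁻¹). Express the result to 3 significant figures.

C_ocean = 1030 × 4030 × 73.8 = 3.06×10^8 J/(m²·K).
C_land = 2400 × 1740 × 2.19 = 9.15×10^6 J/(m²·K).
Undamped amplitude ∝ 1/C, so A_land/A_ocean = C_ocean/C_land = 33.5.

33.5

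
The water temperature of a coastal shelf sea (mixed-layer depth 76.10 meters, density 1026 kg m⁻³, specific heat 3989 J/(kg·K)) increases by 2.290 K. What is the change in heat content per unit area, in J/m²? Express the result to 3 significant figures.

7.13×10^8

Areal heat capacity C = ρ c_p D = 1026 × 3989 × 76.10 = 3.11×10^8 J/(m^2 K).
ΔQ = C ΔT = 3.11×10^8 × 2.290 = 7.13×10^8 J/m².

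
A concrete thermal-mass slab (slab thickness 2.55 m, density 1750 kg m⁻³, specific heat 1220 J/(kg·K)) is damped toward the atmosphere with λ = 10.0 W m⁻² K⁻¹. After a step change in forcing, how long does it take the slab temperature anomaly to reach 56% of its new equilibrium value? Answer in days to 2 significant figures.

Areal heat capacity C = ρ c_p D = 1750 × 1220 × 2.55 = 5.44×10^6 J/(m²·K).
τ = C / λ = 5.44×10^6 / 10.0 = 5.44×10^5 s.
Fraction reached: 1 − e^(−t/τ) = 0.56 ⇒ t = −τ ln(1 − 0.56) = τ × 0.821.
t = 4.47×10^5 s = 5.17 days.

5.2 days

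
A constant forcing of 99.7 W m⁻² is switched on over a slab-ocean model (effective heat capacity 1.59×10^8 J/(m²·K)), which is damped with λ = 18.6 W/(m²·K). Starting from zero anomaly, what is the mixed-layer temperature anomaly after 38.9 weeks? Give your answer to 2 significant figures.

5.0 K

Areal heat capacity C = 1.59×10^8 J/(m²·K) (given).
τ = C / λ = 1.59×10^8 / 18.6 = 8.55×10^6 s.
Equilibrium anomaly ΔT_eq = F / λ = 99.7 / 18.6 = 5.36 K.
t = 38.9 weeks = 2.35×10^7 s, so t/τ = 2.75.
ΔT(t) = ΔT_eq (1 − e^(−t/τ)) = 5.36 × (1 − e^−2.75) = 5.02 K.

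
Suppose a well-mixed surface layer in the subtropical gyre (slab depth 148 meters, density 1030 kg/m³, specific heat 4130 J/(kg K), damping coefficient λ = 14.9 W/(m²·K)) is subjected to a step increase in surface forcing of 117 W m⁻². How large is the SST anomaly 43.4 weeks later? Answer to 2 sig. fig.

3.6 K

Areal heat capacity C = ρ c_p D = 1030 × 4130 × 148 = 6.30×10^8 J/(m²·K).
τ = C / λ = 6.30×10^8 / 14.9 = 4.23×10^7 s.
Equilibrium anomaly ΔT_eq = F / λ = 117 / 14.9 = 7.85 K.
t = 43.4 weeks = 2.62×10^7 s, so t/τ = 0.621.
ΔT(t) = ΔT_eq (1 − e^(−t/τ)) = 7.85 × (1 − e^−0.621) = 3.63 K.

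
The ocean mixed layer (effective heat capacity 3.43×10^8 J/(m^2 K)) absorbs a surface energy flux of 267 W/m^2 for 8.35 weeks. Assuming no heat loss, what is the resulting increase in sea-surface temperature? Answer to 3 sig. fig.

Areal heat capacity C = 3.43×10^8 J/(m^2 K) (given).
Net heat input Q = F Δt = 267 × (8.35 weeks × 6.048×10^5 s/week) = 1.35×10^9 J/m².
ΔT = Q / C = 1.35×10^9 / 3.43×10^8 = 3.93 K.

3.93 K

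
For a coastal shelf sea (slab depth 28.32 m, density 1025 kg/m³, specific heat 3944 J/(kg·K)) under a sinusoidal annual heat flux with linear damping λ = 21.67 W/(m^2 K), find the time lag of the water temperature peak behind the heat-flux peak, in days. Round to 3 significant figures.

47.1 days

Areal heat capacity C = ρ c_p D = 1025 × 3944 × 28.32 = 1.14×10^8 J m⁻² K⁻¹.
ω = 2π / 3.15×10^7 s = 1.99×10^-7 s⁻¹.
Phase lag φ = arctan(Cω/λ) = arctan(22.8/21.67) = 0.811 rad.
Time lag = φ / ω = 0.811 / 1.99×10^-7 = 4.07×10^6 s = 47.1 days.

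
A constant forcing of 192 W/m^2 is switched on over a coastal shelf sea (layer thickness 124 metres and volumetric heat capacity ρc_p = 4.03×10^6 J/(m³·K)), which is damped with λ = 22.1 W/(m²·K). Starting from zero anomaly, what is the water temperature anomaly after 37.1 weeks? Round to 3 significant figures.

Areal heat capacity C = ρc_p × D = 4.03×10^6 × 124 = 5.00×10^8 J/(m^2 K).
τ = C / λ = 5.00×10^8 / 22.1 = 2.26×10^7 s.
Equilibrium anomaly ΔT_eq = F / λ = 192 / 22.1 = 8.69 K.
t = 37.1 weeks = 2.24×10^7 s, so t/τ = 0.992.
ΔT(t) = ΔT_eq (1 − e^(−t/τ)) = 8.69 × (1 − e^−0.992) = 5.47 K.

5.47 K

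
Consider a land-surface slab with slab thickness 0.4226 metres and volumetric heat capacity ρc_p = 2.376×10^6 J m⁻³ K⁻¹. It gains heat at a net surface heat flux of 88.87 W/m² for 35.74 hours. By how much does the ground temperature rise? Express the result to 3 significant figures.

11.4 K

Areal heat capacity C = ρc_p × D = 2.376×10^6 × 0.4226 = 1.00×10^6 J m⁻² K⁻¹.
Net heat input Q = F Δt = 88.87 × (35.74 hours × 3600 s/hour) = 1.14×10^7 J/m².
ΔT = Q / C = 1.14×10^7 / 1.00×10^6 = 11.4 K.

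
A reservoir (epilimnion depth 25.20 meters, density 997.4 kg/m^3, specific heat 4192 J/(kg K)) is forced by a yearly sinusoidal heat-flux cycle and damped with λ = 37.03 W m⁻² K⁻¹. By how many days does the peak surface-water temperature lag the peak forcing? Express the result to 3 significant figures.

Areal heat capacity C = ρ c_p D = 997.4 × 4192 × 25.20 = 1.05×10^8 J/(m^2 K).
ω = 2π / 3.15×10^7 s = 1.99×10^-7 s⁻¹.
Phase lag φ = arctan(Cω/λ) = arctan(21.0/37.03) = 0.516 rad.
Time lag = φ / ω = 0.516 / 1.99×10^-7 = 2.59×10^6 s = 30.0 days.

30.0 days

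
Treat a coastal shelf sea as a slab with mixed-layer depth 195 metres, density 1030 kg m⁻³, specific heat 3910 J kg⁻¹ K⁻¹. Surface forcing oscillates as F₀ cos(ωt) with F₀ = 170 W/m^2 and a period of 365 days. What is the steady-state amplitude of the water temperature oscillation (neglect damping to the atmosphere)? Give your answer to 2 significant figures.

1.1 K

Areal heat capacity C = ρ c_p D = 1030 × 3910 × 195 = 7.85×10^8 J/(m^2 K).
Angular frequency ω = 2π / T = 2π / 3.15×10^7 s = 1.99×10^-7 s⁻¹.
Cω = 7.85×10^8 × 1.99×10^-7 = 156 W/(m²·K).
Amplitude A = F₀ / (Cω) = 170 / 156 = 1.09 K.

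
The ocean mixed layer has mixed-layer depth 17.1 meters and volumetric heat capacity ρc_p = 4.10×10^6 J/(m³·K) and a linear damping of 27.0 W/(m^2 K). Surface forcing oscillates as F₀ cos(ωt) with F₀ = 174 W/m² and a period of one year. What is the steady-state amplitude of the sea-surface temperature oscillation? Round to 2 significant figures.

5.7 K

Areal heat capacity C = ρc_p × D = 4.10×10^6 × 17.1 = 7.01×10^7 J/(m²·K).
Angular frequency ω = 2π / T = 2π / 3.15×10^7 s = 1.99×10^-7 s⁻¹.
√((Cω)² + λ²) = √((14.0)² + 27.0²) = 30.4 W/(m²·K).
Amplitude A = F₀ / √((Cω)²+λ²) = 174 / 30.4 = 5.72 K.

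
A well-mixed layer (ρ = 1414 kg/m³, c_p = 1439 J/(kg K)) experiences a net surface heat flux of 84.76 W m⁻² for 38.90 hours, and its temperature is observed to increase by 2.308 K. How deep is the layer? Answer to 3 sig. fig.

2.53 m

Heat input Q = F Δt = 84.76 × 1.40×10^5 s = 1.19×10^7 J/m².
Required areal heat capacity C = Q / ΔT = 5.14×10^6 J/(m²·K).
Depth D = C / (ρ c_p) = 5.14×10^6 / (1414 × 1439) = 2.53 m.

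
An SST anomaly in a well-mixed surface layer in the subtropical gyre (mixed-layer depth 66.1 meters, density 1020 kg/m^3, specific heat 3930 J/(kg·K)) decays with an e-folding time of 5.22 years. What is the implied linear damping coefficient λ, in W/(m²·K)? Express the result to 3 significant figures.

1.61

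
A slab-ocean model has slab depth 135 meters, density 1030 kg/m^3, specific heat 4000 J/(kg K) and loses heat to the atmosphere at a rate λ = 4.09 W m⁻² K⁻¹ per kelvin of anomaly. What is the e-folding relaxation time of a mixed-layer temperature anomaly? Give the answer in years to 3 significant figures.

Areal heat capacity C = ρ c_p D = 1030 × 4000 × 135 = 5.56×10^8 J m⁻² K⁻¹.
Relaxation time τ = C / λ = 5.56×10^8 / 4.09 = 1.36×10^8 s.
In years: 1.36×10^8 s / (3.156×10^7 s/year) = 4.31 years.

4.31 years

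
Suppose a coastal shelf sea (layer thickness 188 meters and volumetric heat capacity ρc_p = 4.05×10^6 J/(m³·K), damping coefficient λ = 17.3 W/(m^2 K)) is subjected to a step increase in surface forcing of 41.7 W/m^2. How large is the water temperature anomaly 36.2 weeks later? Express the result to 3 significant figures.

Areal heat capacity C = ρc_p × D = 4.05×10^6 × 188 = 7.61×10^8 J/(m^2 K).
τ = C / λ = 7.61×10^8 / 17.3 = 4.40×10^7 s.
Equilibrium anomaly ΔT_eq = F / λ = 41.7 / 17.3 = 2.41 K.
t = 36.2 weeks = 2.19×10^7 s, so t/τ = 0.497.
ΔT(t) = ΔT_eq (1 − e^(−t/τ)) = 2.41 × (1 − e^−0.497) = 0.945 K.

0.945 K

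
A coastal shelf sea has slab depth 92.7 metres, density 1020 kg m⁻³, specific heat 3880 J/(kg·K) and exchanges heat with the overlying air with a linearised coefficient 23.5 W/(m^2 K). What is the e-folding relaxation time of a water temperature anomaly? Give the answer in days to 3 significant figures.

Areal heat capacity C = ρ c_p D = 1020 × 3880 × 92.7 = 3.67×10^8 J m⁻² K⁻¹.
Relaxation time τ = C / λ = 3.67×10^8 / 23.5 = 1.56×10^7 s.
In days: 1.56×10^7 s / (86400 s/day) = 181 days.

181 days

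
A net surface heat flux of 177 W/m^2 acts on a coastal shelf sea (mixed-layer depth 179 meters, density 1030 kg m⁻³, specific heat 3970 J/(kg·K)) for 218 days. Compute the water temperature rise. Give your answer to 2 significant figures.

4.6 K

Areal heat capacity C = ρ c_p D = 1030 × 3970 × 179 = 7.32×10^8 J/(m^2 K).
Net heat input Q = F Δt = 177 × (218 days × 86400 s/day) = 3.33×10^9 J/m².
ΔT = Q / C = 3.33×10^9 / 7.32×10^8 = 4.55 K.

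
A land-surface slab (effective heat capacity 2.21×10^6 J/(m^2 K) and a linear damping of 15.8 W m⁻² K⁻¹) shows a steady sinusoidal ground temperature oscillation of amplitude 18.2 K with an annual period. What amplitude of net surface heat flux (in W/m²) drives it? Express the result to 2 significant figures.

290

Areal heat capacity C = 2.21×10^6 J/(m^2 K) (given).
ω = 2π / 3.15×10^7 s = 1.99×10^-7 s⁻¹.
√((Cω)² + λ²) = √((0.440)² + 15.8²) = 15.8 W/(m²·K).
F₀ = A × √((Cω)²+λ²) = 18.2 × 15.8 = 288 W/m².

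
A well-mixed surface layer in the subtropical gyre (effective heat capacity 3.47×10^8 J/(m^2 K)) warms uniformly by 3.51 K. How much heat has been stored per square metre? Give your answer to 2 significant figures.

1.2×10^9

Areal heat capacity C = 3.47×10^8 J/(m^2 K) (given).
ΔQ = C ΔT = 3.47×10^8 × 3.51 = 1.22×10^9 J/m².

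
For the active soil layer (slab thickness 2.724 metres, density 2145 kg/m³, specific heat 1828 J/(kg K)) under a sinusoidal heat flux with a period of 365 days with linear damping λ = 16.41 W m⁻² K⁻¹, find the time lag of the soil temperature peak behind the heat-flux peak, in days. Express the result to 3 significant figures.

Areal heat capacity C = ρ c_p D = 2145 × 1828 × 2.724 = 1.07×10^7 J m⁻² K⁻¹.
ω = 2π / 3.15×10^7 s = 1.99×10^-7 s⁻¹.
Phase lag φ = arctan(Cω/λ) = arctan(2.13/16.41) = 0.129 rad.
Time lag = φ / ω = 0.129 / 1.99×10^-7 = 6.47×10^5 s = 7.49 days.

7.49 days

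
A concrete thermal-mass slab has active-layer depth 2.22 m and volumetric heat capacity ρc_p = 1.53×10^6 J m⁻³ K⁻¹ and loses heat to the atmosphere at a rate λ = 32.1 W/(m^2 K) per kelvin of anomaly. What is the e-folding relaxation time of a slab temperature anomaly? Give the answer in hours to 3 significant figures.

29.4 hours

Areal heat capacity C = ρc_p × D = 1.53×10^6 × 2.22 = 3.40×10^6 J/(m²·K).
Relaxation time τ = C / λ = 3.40×10^6 / 32.1 = 1.06×10^5 s.
In hours: 1.06×10^5 s / (3600 s/hour) = 29.4 hours.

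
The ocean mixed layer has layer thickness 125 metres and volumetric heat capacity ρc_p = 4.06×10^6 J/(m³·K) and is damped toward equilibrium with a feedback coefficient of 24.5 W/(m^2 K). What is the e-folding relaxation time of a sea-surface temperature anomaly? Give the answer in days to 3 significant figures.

240 days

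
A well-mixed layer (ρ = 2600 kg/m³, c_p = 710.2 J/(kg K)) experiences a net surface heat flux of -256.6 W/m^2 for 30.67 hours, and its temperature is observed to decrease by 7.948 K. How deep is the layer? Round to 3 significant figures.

1.93 m

Heat input Q = F Δt = -256.6 × 1.10×10^5 s = -2.83×10^7 J/m².
Required areal heat capacity C = Q / ΔT = 3.56×10^6 J/(m²·K).
Depth D = C / (ρ c_p) = 3.56×10^6 / (2600 × 710.2) = 1.93 m.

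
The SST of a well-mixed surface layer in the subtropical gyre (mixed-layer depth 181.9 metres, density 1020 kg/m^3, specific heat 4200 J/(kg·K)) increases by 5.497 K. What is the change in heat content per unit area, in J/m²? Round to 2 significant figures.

Areal heat capacity C = ρ c_p D = 1020 × 4200 × 181.9 = 7.79×10^8 J/(m²·K).
ΔQ = C ΔT = 7.79×10^8 × 5.497 = 4.28×10^9 J/m².

4.3×10^9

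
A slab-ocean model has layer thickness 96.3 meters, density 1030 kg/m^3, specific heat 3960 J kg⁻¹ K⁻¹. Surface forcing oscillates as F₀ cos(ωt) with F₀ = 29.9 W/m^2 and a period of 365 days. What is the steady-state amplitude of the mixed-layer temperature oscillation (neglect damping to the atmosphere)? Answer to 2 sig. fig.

0.38 K

Areal heat capacity C = ρ c_p D = 1030 × 3960 × 96.3 = 3.93×10^8 J m⁻² K⁻¹.
Angular frequency ω = 2π / T = 2π / 3.15×10^7 s = 1.99×10^-7 s⁻¹.
Cω = 3.93×10^8 × 1.99×10^-7 = 78.3 W/(m²·K).
Amplitude A = F₀ / (Cω) = 29.9 / 78.3 = 0.382 K.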